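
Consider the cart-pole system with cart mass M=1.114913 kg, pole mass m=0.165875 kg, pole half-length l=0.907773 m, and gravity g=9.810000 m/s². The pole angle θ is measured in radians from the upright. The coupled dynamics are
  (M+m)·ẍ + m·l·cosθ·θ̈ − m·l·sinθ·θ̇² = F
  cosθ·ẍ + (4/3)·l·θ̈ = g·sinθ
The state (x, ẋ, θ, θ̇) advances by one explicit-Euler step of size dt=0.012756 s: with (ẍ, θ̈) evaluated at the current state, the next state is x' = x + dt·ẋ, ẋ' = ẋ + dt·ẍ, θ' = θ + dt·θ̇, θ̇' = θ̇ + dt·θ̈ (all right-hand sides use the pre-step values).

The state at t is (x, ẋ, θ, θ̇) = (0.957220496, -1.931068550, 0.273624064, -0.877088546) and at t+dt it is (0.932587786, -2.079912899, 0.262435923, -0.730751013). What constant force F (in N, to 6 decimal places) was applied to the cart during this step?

ẍ = (ẋ'−ẋ)/dt = (-2.079912899−-1.931068550)/0.012756 = -11.668575
θ̈ = (θ̇'−θ̇)/dt = (-0.730751013−-0.877088546)/0.012756 = 11.472055
sinθ=0.270222, cosθ=0.962798
F = (M+m)·ẍ + m·l·cosθ·θ̈ − m·l·sinθ·θ̇² = -14.944971 + 1.663162 − 0.031302 = -13.313111

F = -13.313111 N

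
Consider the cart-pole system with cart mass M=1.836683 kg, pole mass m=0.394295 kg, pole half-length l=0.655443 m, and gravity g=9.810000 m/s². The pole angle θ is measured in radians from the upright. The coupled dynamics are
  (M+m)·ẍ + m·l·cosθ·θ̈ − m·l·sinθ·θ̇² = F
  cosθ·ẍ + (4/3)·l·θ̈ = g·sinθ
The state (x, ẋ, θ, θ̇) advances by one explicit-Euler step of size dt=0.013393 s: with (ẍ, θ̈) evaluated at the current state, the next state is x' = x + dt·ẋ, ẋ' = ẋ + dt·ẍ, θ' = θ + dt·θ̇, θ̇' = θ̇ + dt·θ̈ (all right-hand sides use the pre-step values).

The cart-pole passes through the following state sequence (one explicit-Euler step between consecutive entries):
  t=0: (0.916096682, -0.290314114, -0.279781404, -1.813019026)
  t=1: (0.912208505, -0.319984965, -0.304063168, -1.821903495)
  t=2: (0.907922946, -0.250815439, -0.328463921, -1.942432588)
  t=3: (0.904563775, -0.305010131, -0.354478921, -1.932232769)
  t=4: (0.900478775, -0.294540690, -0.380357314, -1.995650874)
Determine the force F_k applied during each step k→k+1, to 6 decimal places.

step 0→1:
  ẍ = (ẋ'−ẋ)/dt = (-0.319984965−-0.290314114)/0.013393 = -2.215400
  θ̈ = (θ̇'−θ̇)/dt = (-1.821903495−-1.813019026)/0.013393 = -0.663367
  sinθ=-0.276146, cosθ=0.961116
  F = (M+m)·ẍ + m·l·cosθ·θ̈ − m·l·sinθ·θ̇² = -4.942509 + -0.164773 − -0.234584 = -4.872697
step 1→2:
  ẍ = (ẋ'−ẋ)/dt = (-0.250815439−-0.319984965)/0.013393 = 5.164603
  θ̈ = (θ̇'−θ̇)/dt = (-1.942432588−-1.821903495)/0.013393 = -8.999410
  sinθ=-0.299399, cosθ=0.954128
  F = (M+m)·ẍ + m·l·cosθ·θ̈ − m·l·sinθ·θ̇² = 11.522115 + -2.219100 − -0.256837 = 9.559853
step 2→3:
  ẍ = (ẋ'−ẋ)/dt = (-0.305010131−-0.250815439)/0.013393 = -4.046494
  θ̈ = (θ̇'−θ̇)/dt = (-1.932232769−-1.942432588)/0.013393 = 0.761578
  sinθ=-0.322589, cosθ=0.946539
  F = (M+m)·ẍ + m·l·cosθ·θ̈ − m·l·sinθ·θ̇² = -9.027639 + 0.186298 − -0.314556 = -8.526784
step 3→4:
  ẍ = (ẋ'−ẋ)/dt = (-0.294540690−-0.305010131)/0.013393 = 0.781710
  θ̈ = (θ̇'−θ̇)/dt = (-1.995650874−-1.932232769)/0.013393 = -4.735168
  sinθ=-0.347102, cosθ=0.937827
  F = (M+m)·ẍ + m·l·cosθ·θ̈ − m·l·sinθ·θ̇² = 1.743978 + -1.147663 − -0.334913 = 0.931227

F_0 = -4.872697 N
F_1 = 9.559853 N
F_2 = -8.526784 N
F_3 = 0.931227 N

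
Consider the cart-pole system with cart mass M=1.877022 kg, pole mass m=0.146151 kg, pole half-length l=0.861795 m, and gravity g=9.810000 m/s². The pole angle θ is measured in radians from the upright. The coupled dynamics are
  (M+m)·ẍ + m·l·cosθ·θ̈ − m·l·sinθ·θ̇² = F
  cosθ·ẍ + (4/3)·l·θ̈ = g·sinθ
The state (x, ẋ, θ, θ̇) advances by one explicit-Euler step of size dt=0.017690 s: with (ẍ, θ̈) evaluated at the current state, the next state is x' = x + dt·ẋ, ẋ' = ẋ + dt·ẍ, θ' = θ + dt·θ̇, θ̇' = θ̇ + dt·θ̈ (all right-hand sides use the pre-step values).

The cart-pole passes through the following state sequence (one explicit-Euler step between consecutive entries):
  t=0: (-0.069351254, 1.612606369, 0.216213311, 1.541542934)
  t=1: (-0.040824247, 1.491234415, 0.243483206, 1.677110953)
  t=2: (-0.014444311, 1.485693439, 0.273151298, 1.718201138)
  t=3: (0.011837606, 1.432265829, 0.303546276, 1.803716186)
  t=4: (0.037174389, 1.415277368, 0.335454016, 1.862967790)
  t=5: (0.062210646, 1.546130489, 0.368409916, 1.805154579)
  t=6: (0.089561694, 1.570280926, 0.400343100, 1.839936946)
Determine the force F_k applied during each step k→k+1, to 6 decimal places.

step 0→1:
  ẍ = (ẋ'−ẋ)/dt = (1.491234415−1.612606369)/0.017690 = -6.861049
  θ̈ = (θ̇'−θ̇)/dt = (1.677110953−1.541542934)/0.017690 = 7.663540
  sinθ=0.214533, cosθ=0.976717
  F = (M+m)·ẍ + m·l·cosθ·θ̈ − m·l·sinθ·θ̇² = -13.881089 + 0.942766 − 0.064211 = -13.002534
step 1→2:
  ẍ = (ẋ'−ẋ)/dt = (1.485693439−1.491234415)/0.017690 = -0.313226
  θ̈ = (θ̇'−θ̇)/dt = (1.718201138−1.677110953)/0.017690 = 2.322792
  sinθ=0.241085, cosθ=0.970504
  F = (M+m)·ẍ + m·l·cosθ·θ̈ − m·l·sinθ·θ̇² = -0.633711 + 0.283931 − 0.085408 = -0.435188
step 2→3:
  ẍ = (ẋ'−ẋ)/dt = (1.432265829−1.485693439)/0.017690 = -3.020215
  θ̈ = (θ̇'−θ̇)/dt = (1.803716186−1.718201138)/0.017690 = 4.834090
  sinθ=0.269767, cosθ=0.962926
  F = (M+m)·ẍ + m·l·cosθ·θ̈ − m·l·sinθ·θ̇² = -6.110418 + 0.586291 − 0.100310 = -5.624437
step 3→4:
  ẍ = (ẋ'−ẋ)/dt = (1.415277368−1.432265829)/0.017690 = -0.960343
  θ̈ = (θ̇'−θ̇)/dt = (1.862967790−1.803716186)/0.017690 = 3.349441
  sinθ=0.298906, cosθ=0.954282
  F = (M+m)·ẍ + m·l·cosθ·θ̈ − m·l·sinθ·θ̇² = -1.942939 + 0.402583 − 0.122483 = -1.662840
step 4→5:
  ẍ = (ẋ'−ẋ)/dt = (1.546130489−1.415277368)/0.017690 = 7.397011
  θ̈ = (θ̇'−θ̇)/dt = (1.805154579−1.862967790)/0.017690 = -3.268130
  sinθ=0.329198, cosθ=0.944261
  F = (M+m)·ẍ + m·l·cosθ·θ̈ − m·l·sinθ·θ̇² = 14.965433 + -0.388684 − 0.143904 = 14.432844
step 5→6:
  ẍ = (ẋ'−ẋ)/dt = (1.570280926−1.546130489)/0.017690 = 1.365203
  θ̈ = (θ̇'−θ̇)/dt = (1.839936946−1.805154579)/0.017690 = 1.966216
  sinθ=0.360132, cosθ=0.932901
  F = (M+m)·ẍ + m·l·cosθ·θ̈ − m·l·sinθ·θ̇² = 2.762041 + 0.231032 − 0.147808 = 2.845266

F_0 = -13.002534 N
F_1 = -0.435188 N
F_2 = -5.624437 N
F_3 = -1.662840 N
F_4 = 14.432844 N
F_5 = 2.845266 N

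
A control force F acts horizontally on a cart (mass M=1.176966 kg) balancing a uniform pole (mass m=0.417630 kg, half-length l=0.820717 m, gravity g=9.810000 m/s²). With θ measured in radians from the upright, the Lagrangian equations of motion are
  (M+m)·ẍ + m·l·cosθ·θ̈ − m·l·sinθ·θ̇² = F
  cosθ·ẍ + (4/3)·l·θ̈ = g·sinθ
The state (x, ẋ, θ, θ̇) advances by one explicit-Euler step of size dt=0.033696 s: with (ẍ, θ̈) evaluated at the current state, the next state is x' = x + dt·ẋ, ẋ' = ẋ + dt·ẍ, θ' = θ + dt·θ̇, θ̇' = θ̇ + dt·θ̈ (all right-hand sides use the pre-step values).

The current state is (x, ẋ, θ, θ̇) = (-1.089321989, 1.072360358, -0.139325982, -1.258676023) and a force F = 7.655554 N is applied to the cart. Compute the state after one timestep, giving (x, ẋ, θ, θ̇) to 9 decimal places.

sinθ=-0.138875660, cosθ=0.990309826
temp = (F + m·l·θ̇²·sinθ)/(M+m) = (7.655554 + -0.075411776)/1.594596 = 4.753644324
θ̈ = (g·sinθ − cosθ·temp)/(l·(4/3 − m·cos²θ/(M+m))) = -6.870451899
ẍ = temp − m·l·θ̈·cosθ/(M+m) = 6.216127365
Euler: x'=-1.089321989+0.033696·1.072360358=-1.053187734, ẋ'=1.072360358+0.033696·6.216127365=1.281818986
       θ'=-0.139325982+0.033696·-1.258676023=-0.181738329, θ̇'=-1.258676023+0.033696·-6.870451899=-1.490182770

(-1.053187734, 1.281818986, -0.181738329, -1.490182770)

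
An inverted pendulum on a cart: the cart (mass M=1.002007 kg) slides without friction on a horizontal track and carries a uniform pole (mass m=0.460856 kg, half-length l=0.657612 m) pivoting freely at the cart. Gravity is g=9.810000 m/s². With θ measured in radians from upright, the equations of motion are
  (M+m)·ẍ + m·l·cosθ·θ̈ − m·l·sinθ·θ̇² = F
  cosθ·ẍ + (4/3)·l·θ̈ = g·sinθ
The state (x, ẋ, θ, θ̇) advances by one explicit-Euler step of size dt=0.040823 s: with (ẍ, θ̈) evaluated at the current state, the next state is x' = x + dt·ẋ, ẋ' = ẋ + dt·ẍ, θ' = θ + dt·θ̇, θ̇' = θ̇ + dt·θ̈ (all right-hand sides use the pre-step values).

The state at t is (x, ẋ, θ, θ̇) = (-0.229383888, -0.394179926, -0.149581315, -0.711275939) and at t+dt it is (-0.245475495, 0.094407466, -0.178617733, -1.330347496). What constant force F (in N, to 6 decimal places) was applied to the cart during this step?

F = 12.986445 N

ẍ = (ẋ'−ẋ)/dt = (0.094407466−-0.394179926)/0.040823 = 11.968434
θ̈ = (θ̇'−θ̇)/dt = (-1.330347496−-0.711275939)/0.040823 = -15.164774
sinθ=-0.149024, cosθ=0.988834
F = (M+m)·ẍ + m·l·cosθ·θ̈ − m·l·sinθ·θ̇² = 17.508180 + -4.544584 − -0.022849 = 12.986445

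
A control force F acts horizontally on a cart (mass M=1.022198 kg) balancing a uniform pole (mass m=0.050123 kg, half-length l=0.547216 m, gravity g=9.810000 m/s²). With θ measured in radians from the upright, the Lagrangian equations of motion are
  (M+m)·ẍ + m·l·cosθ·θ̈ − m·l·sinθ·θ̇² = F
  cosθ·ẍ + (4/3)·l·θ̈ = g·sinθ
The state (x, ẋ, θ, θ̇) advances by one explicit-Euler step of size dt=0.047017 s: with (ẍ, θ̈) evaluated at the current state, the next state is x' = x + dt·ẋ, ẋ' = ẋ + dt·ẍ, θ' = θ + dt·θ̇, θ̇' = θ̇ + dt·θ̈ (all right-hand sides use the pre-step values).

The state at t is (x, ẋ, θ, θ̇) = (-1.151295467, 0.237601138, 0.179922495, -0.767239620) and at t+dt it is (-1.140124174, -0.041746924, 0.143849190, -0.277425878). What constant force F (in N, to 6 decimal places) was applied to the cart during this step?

ẍ = (ẋ'−ẋ)/dt = (-0.041746924−0.237601138)/0.047017 = -5.941427
θ̈ = (θ̇'−θ̇)/dt = (-0.277425878−-0.767239620)/0.047017 = 10.417801
sinθ=0.178953, cosθ=0.983858
F = (M+m)·ẍ + m·l·cosθ·θ̈ − m·l·sinθ·θ̇² = -6.371117 + 0.281128 − 0.002889 = -6.092878

F = -6.092878 N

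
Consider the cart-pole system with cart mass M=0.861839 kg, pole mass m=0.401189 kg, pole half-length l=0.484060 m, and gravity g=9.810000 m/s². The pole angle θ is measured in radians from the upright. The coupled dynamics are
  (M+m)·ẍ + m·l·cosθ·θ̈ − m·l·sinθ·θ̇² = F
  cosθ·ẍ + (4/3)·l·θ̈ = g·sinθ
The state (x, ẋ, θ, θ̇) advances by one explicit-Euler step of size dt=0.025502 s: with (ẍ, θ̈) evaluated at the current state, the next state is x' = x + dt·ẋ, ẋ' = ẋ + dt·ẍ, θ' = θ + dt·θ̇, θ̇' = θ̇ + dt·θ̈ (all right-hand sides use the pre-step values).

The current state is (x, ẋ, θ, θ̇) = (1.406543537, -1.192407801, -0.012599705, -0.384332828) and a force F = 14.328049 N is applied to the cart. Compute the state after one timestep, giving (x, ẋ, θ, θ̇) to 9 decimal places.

(1.376134753, -0.811677056, -0.022400961, -0.979071963)

sinθ=-0.012599372, cosθ=0.999920625
temp = (F + m·l·θ̇²·sinθ)/(M+m) = (14.328049 + -0.000361420)/1.263028 = 11.343919201
θ̈ = (g·sinθ − cosθ·temp)/(l·(4/3 − m·cos²θ/(M+m))) = -23.321274225
ẍ = temp − m·l·θ̈·cosθ/(M+m) = 14.929446528
Euler: x'=1.406543537+0.025502·-1.192407801=1.376134753, ẋ'=-1.192407801+0.025502·14.929446528=-0.811677056
       θ'=-0.012599705+0.025502·-0.384332828=-0.022400961, θ̇'=-0.384332828+0.025502·-23.321274225=-0.979071963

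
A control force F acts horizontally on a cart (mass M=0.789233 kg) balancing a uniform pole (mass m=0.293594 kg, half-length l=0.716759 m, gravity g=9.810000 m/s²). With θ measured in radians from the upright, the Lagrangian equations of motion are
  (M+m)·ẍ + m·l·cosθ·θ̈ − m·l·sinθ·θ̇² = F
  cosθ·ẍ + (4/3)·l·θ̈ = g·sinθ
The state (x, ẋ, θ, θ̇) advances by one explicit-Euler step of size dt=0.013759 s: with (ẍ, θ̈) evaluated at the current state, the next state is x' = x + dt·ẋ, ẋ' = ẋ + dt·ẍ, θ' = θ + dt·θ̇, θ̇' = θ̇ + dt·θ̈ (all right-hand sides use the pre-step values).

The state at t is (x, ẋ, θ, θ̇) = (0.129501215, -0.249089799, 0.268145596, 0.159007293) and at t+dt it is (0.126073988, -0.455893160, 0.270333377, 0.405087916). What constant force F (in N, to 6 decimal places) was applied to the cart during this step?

ẍ = (ẋ'−ẋ)/dt = (-0.455893160−-0.249089799)/0.013759 = -15.030406
θ̈ = (θ̇'−θ̇)/dt = (0.405087916−0.159007293)/0.013759 = 17.885066
sinθ=0.264944, cosθ=0.964264
F = (M+m)·ẍ + m·l·cosθ·θ̈ − m·l·sinθ·θ̇² = -16.275330 + 3.629165 − 0.001410 = -12.647574

F = -12.647574 N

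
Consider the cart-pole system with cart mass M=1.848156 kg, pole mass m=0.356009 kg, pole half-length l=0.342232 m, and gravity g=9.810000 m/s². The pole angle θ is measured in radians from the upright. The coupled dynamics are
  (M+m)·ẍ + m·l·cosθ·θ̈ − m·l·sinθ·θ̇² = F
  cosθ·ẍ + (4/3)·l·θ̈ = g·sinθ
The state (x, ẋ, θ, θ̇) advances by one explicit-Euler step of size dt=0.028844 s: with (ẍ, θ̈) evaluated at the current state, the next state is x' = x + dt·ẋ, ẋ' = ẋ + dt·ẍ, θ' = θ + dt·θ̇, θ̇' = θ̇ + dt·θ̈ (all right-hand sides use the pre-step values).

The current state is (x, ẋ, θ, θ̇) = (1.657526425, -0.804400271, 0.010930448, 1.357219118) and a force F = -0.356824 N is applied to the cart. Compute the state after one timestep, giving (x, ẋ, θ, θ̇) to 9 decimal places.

sinθ=0.010930230, cosθ=0.999940263
temp = (F + m·l·θ̇²·sinθ)/(M+m) = (-0.356824 + 0.002453075)/2.204165 = -0.160773320
θ̈ = (g·sinθ − cosθ·temp)/(l·(4/3 − m·cos²θ/(M+m))) = 0.668236068
ẍ = temp − m·l·θ̈·cosθ/(M+m) = -0.197708605
Euler: x'=1.657526425+0.028844·-0.804400271=1.634324304, ẋ'=-0.804400271+0.028844·-0.197708605=-0.810102978
       θ'=0.010930448+0.028844·1.357219118=0.050078076, θ̇'=1.357219118+0.028844·0.668236068=1.376493719

(1.634324304, -0.810102978, 0.050078076, 1.376493719)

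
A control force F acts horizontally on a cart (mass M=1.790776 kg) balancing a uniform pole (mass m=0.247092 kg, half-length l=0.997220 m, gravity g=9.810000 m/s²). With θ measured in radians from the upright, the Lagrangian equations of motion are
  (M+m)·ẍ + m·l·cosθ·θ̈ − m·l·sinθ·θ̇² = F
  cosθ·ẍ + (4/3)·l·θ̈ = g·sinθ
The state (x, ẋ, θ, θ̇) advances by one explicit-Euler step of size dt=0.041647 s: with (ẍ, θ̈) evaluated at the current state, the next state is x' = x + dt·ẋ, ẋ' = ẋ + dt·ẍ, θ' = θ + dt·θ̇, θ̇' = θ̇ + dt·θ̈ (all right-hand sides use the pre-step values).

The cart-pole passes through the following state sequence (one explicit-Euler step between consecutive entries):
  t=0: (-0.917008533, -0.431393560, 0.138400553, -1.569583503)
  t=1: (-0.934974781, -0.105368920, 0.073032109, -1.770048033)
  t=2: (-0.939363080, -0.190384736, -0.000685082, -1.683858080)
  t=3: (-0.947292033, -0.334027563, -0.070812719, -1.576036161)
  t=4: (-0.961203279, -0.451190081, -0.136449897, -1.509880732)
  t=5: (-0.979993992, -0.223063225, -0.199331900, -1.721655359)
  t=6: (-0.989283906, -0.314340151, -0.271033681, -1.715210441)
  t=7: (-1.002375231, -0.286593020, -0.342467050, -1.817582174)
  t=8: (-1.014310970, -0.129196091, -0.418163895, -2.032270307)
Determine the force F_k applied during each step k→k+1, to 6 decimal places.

F_0 = 14.694557 N
F_1 = -3.707734 N
F_2 = -6.390312 N
F_3 = -5.299255 N
F_4 = 9.997777 N
F_5 = -4.284356 N
F_6 = 0.968226 N
F_7 = 6.778651 N

step 0→1:
  ẍ = (ẋ'−ẋ)/dt = (-0.105368920−-0.431393560)/0.041647 = 7.828286
  θ̈ = (θ̇'−θ̇)/dt = (-1.770048033−-1.569583503)/0.041647 = -4.813421
  sinθ=0.137959, cosθ=0.990438
  F = (M+m)·ẍ + m·l·cosθ·θ̈ − m·l·sinθ·θ̇² = 15.953014 + -1.174710 − 0.083747 = 14.694557
step 1→2:
  ẍ = (ẋ'−ẋ)/dt = (-0.190384736−-0.105368920)/0.041647 = -2.041343
  θ̈ = (θ̇'−θ̇)/dt = (-1.683858080−-1.770048033)/0.041647 = 2.069536
  sinθ=0.072967, cosθ=0.997334
  F = (M+m)·ẍ + m·l·cosθ·θ̈ − m·l·sinθ·θ̇² = -4.159988 + 0.508585 − 0.056331 = -3.707734
step 2→3:
  ẍ = (ẋ'−ẋ)/dt = (-0.334027563−-0.190384736)/0.041647 = -3.449056
  θ̈ = (θ̇'−θ̇)/dt = (-1.576036161−-1.683858080)/0.041647 = 2.588948
  sinθ=-0.000685, cosθ=1.000000
  F = (M+m)·ẍ + m·l·cosθ·θ̈ − m·l·sinθ·θ̇² = -7.028720 + 0.637930 − -0.000479 = -6.390312
step 3→4:
  ẍ = (ẋ'−ẋ)/dt = (-0.451190081−-0.334027563)/0.041647 = -2.813228
  θ̈ = (θ̇'−θ̇)/dt = (-1.509880732−-1.576036161)/0.041647 = 1.588480
  sinθ=-0.070754, cosθ=0.997494
  F = (M+m)·ẍ + m·l·cosθ·θ̈ − m·l·sinθ·θ̇² = -5.732988 + 0.390429 − -0.043304 = -5.299255
step 4→5:
  ẍ = (ẋ'−ẋ)/dt = (-0.223063225−-0.451190081)/0.041647 = 5.477630
  θ̈ = (θ̇'−θ̇)/dt = (-1.721655359−-1.509880732)/0.041647 = -5.084991
  sinθ=-0.136027, cosθ=0.990705
  F = (M+m)·ẍ + m·l·cosθ·θ̈ − m·l·sinθ·θ̇² = 11.162687 + -1.241322 − -0.076412 = 9.997777
step 5→6:
  ẍ = (ẋ'−ẋ)/dt = (-0.314340151−-0.223063225)/0.041647 = -2.191681
  θ̈ = (θ̇'−θ̇)/dt = (-1.715210441−-1.721655359)/0.041647 = 0.154751
  sinθ=-0.198015, cosθ=0.980199
  F = (M+m)·ẍ + m·l·cosθ·θ̈ − m·l·sinθ·θ̇² = -4.466356 + 0.037376 − -0.144624 = -4.284356
step 6→7:
  ẍ = (ẋ'−ẋ)/dt = (-0.286593020−-0.314340151)/0.041647 = 0.666246
  θ̈ = (θ̇'−θ̇)/dt = (-1.817582174−-1.715210441)/0.041647 = -2.458082
  sinθ=-0.267728, cosθ=0.963495
  F = (M+m)·ẍ + m·l·cosθ·θ̈ − m·l·sinθ·θ̇² = 1.357721 + -0.583573 − -0.194079 = 0.968226
step 7→8:
  ẍ = (ẋ'−ẋ)/dt = (-0.129196091−-0.286593020)/0.041647 = 3.779310
  θ̈ = (θ̇'−θ̇)/dt = (-2.032270307−-1.817582174)/0.041647 = -5.154948
  sinθ=-0.335812, cosθ=0.941929
  F = (M+m)·ẍ + m·l·cosθ·θ̈ − m·l·sinθ·θ̇² = 7.701735 + -1.196443 − -0.273359 = 6.778651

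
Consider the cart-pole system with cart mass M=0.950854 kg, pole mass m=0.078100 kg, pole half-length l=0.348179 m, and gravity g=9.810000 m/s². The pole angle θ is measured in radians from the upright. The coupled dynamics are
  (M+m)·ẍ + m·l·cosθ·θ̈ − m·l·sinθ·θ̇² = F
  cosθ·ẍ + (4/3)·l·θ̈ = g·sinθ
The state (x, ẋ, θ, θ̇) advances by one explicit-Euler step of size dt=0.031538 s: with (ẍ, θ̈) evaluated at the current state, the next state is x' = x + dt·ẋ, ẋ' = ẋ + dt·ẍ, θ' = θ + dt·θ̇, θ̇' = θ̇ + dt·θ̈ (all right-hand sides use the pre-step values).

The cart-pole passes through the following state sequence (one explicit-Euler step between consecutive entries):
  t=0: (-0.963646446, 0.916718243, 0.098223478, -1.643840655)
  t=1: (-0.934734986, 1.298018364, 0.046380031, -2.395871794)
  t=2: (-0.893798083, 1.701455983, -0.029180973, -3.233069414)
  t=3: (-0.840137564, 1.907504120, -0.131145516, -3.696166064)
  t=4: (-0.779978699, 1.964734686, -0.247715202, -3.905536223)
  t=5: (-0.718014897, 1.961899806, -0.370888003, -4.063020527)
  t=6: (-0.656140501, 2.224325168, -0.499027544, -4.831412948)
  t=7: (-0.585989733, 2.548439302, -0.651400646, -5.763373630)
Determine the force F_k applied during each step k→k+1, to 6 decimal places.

step 0→1:
  ẍ = (ẋ'−ẋ)/dt = (1.298018364−0.916718243)/0.031538 = 12.090181
  θ̈ = (θ̇'−θ̇)/dt = (-2.395871794−-1.643840655)/0.031538 = -23.845239
  sinθ=0.098066, cosθ=0.995180
  F = (M+m)·ẍ + m·l·cosθ·θ̈ − m·l·sinθ·θ̇² = 12.440240 + -0.645293 − 0.007206 = 11.787741
step 1→2:
  ẍ = (ẋ'−ẋ)/dt = (1.701455983−1.298018364)/0.031538 = 12.792112
  θ̈ = (θ̇'−θ̇)/dt = (-3.233069414−-2.395871794)/0.031538 = -26.545679
  sinθ=0.046363, cosθ=0.998925
  F = (M+m)·ẍ + m·l·cosθ·θ̈ − m·l·sinθ·θ̇² = 13.162495 + -0.721075 − 0.007237 = 12.434183
step 2→3:
  ẍ = (ẋ'−ẋ)/dt = (1.907504120−1.701455983)/0.031538 = 6.533329
  θ̈ = (θ̇'−θ̇)/dt = (-3.696166064−-3.233069414)/0.031538 = -14.683767
  sinθ=-0.029177, cosθ=0.999574
  F = (M+m)·ẍ + m·l·cosθ·θ̈ − m·l·sinθ·θ̇² = 6.722495 + -0.399122 − -0.008293 = 6.331666
step 3→4:
  ẍ = (ẋ'−ẋ)/dt = (1.964734686−1.907504120)/0.031538 = 1.814654
  θ̈ = (θ̇'−θ̇)/dt = (-3.905536223−-3.696166064)/0.031538 = -6.638663
  sinθ=-0.130770, cosθ=0.991413
  F = (M+m)·ẍ + m·l·cosθ·θ̈ − m·l·sinθ·θ̇² = 1.867196 + -0.178974 − -0.048581 = 1.736803
step 4→5:
  ẍ = (ẋ'−ẋ)/dt = (1.961899806−1.964734686)/0.031538 = -0.089888
  θ̈ = (θ̇'−θ̇)/dt = (-4.063020527−-3.905536223)/0.031538 = -4.993478
  sinθ=-0.245190, cosθ=0.969475
  F = (M+m)·ẍ + m·l·cosθ·θ̈ − m·l·sinθ·θ̇² = -0.092490 + -0.131642 − -0.101699 = -0.122433
step 5→6:
  ẍ = (ẋ'−ẋ)/dt = (2.224325168−1.961899806)/0.031538 = 8.320926
  θ̈ = (θ̇'−θ̇)/dt = (-4.831412948−-4.063020527)/0.031538 = -24.364019
  sinθ=-0.362443, cosθ=0.932006
  F = (M+m)·ẍ + m·l·cosθ·θ̈ − m·l·sinθ·θ̇² = 8.561850 + -0.617478 − -0.162702 = 8.107074
step 6→7:
  ẍ = (ẋ'−ẋ)/dt = (2.548439302−2.224325168)/0.031538 = 10.276940
  θ̈ = (θ̇'−θ̇)/dt = (-5.763373630−-4.831412948)/0.031538 = -29.550405
  sinθ=-0.478572, cosθ=0.878048
  F = (M+m)·ẍ + m·l·cosθ·θ̈ − m·l·sinθ·θ̇² = 10.574499 + -0.705562 − -0.303773 = 10.172709

F_0 = 11.787741 N
F_1 = 12.434183 N
F_2 = 6.331666 N
F_3 = 1.736803 N
F_4 = -0.122433 N
F_5 = 8.107074 N
F_6 = 10.172709 N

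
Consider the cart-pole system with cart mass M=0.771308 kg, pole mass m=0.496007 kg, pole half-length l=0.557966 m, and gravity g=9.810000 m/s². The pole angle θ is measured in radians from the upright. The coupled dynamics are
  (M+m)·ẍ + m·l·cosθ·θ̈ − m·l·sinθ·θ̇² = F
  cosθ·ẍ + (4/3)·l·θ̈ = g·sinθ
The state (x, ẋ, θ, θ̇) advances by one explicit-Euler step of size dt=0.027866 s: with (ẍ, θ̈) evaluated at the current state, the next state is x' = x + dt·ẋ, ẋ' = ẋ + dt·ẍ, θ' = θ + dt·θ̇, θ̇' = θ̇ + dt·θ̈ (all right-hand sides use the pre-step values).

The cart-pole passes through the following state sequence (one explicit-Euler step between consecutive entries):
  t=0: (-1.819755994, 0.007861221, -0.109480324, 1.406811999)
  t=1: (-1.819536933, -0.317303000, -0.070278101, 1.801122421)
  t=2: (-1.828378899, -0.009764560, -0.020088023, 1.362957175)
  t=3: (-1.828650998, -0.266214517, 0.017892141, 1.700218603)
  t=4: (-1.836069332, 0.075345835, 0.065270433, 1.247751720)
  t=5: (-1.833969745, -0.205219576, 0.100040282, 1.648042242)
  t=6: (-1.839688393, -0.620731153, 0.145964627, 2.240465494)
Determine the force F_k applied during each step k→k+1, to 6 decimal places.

step 0→1:
  ẍ = (ẋ'−ẋ)/dt = (-0.317303000−0.007861221)/0.027866 = -11.668852
  θ̈ = (θ̇'−θ̇)/dt = (1.801122421−1.406811999)/0.027866 = 14.150234
  sinθ=-0.109262, cosθ=0.994013
  F = (M+m)·ẍ + m·l·cosθ·θ̈ − m·l·sinθ·θ̇² = -14.788111 + 3.892703 − -0.059846 = -10.835562
step 1→2:
  ẍ = (ẋ'−ẋ)/dt = (-0.009764560−-0.317303000)/0.027866 = 11.036332
  θ̈ = (θ̇'−θ̇)/dt = (1.362957175−1.801122421)/0.027866 = -15.724009
  sinθ=-0.070220, cosθ=0.997532
  F = (M+m)·ẍ + m·l·cosθ·θ̈ − m·l·sinθ·θ̇² = 13.986510 + -4.340957 − -0.063044 = 9.708597
step 2→3:
  ẍ = (ẋ'−ẋ)/dt = (-0.266214517−-0.009764560)/0.027866 = -9.202970
  θ̈ = (θ̇'−θ̇)/dt = (1.700218603−1.362957175)/0.027866 = 12.102972
  sinθ=-0.020087, cosθ=0.999798
  F = (M+m)·ẍ + m·l·cosθ·θ̈ − m·l·sinθ·θ̇² = -11.663062 + 3.348883 − -0.010327 = -8.303852
step 3→4:
  ẍ = (ẋ'−ẋ)/dt = (0.075345835−-0.266214517)/0.027866 = 12.257244
  θ̈ = (θ̇'−θ̇)/dt = (1.247751720−1.700218603)/0.027866 = -16.237238
  sinθ=0.017891, cosθ=0.999840
  F = (M+m)·ẍ + m·l·cosθ·θ̈ − m·l·sinθ·θ̇² = 15.533789 + -4.493018 − 0.014313 = 11.026457
step 4→5:
  ẍ = (ẋ'−ẋ)/dt = (-0.205219576−0.075345835)/0.027866 = -10.068378
  θ̈ = (θ̇'−θ̇)/dt = (1.648042242−1.247751720)/0.027866 = 14.364836
  sinθ=0.065224, cosθ=0.997871
  F = (M+m)·ẍ + m·l·cosθ·θ̈ − m·l·sinθ·θ̇² = -12.759806 + 3.967075 − 0.028103 = -8.820834
step 5→6:
  ẍ = (ẋ'−ẋ)/dt = (-0.620731153−-0.205219576)/0.027866 = -14.911059
  θ̈ = (θ̇'−θ̇)/dt = (2.240465494−1.648042242)/0.027866 = 21.259716
  sinθ=0.099873, cosθ=0.995000
  F = (M+m)·ẍ + m·l·cosθ·θ̈ − m·l·sinθ·θ̇² = -18.897009 + 5.854316 − 0.075073 = -13.117766

F_0 = -10.835562 N
F_1 = 9.708597 N
F_2 = -8.303852 N
F_3 = 11.026457 N
F_4 = -8.820834 N
F_5 = -13.117766 N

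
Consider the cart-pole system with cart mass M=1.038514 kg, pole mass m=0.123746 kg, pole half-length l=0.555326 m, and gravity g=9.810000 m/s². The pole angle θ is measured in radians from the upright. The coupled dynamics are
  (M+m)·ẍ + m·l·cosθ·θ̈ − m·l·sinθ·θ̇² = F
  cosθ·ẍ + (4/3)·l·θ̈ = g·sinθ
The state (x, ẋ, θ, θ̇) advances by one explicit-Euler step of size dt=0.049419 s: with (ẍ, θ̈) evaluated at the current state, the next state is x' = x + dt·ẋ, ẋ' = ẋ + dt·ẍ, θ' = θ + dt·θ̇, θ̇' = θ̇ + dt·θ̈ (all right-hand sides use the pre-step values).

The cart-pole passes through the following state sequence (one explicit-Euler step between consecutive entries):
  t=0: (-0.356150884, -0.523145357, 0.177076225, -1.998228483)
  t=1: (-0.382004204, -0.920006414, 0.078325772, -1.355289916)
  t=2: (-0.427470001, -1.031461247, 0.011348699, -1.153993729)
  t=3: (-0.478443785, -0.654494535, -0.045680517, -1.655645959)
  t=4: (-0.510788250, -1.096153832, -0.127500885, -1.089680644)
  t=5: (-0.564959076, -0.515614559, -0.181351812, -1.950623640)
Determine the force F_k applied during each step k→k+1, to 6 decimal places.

step 0→1:
  ẍ = (ẋ'−ẋ)/dt = (-0.920006414−-0.523145357)/0.049419 = -8.030536
  θ̈ = (θ̇'−θ̇)/dt = (-1.355289916−-1.998228483)/0.049419 = 13.009947
  sinθ=0.176152, cosθ=0.984363
  F = (M+m)·ẍ + m·l·cosθ·θ̈ − m·l·sinθ·θ̇² = -9.333571 + 0.880055 − 0.048335 = -8.501850
step 1→2:
  ẍ = (ẋ'−ẋ)/dt = (-1.031461247−-0.920006414)/0.049419 = -2.255303
  θ̈ = (θ̇'−θ̇)/dt = (-1.153993729−-1.355289916)/0.049419 = 4.073255
  sinθ=0.078246, cosθ=0.996934
  F = (M+m)·ẍ + m·l·cosθ·θ̈ − m·l·sinθ·θ̇² = -2.621249 + 0.279053 − 0.009877 = -2.352072
step 2→3:
  ẍ = (ẋ'−ẋ)/dt = (-0.654494535−-1.031461247)/0.049419 = 7.627971
  θ̈ = (θ̇'−θ̇)/dt = (-1.655645959−-1.153993729)/0.049419 = -10.150999
  sinθ=0.011348, cosθ=0.999936
  F = (M+m)·ẍ + m·l·cosθ·θ̈ − m·l·sinθ·θ̇² = 8.865686 + -0.697525 − 0.001039 = 8.167122
step 3→4:
  ẍ = (ẋ'−ẋ)/dt = (-1.096153832−-0.654494535)/0.049419 = -8.937034
  θ̈ = (θ̇'−θ̇)/dt = (-1.089680644−-1.655645959)/0.049419 = 11.452383
  sinθ=-0.045665, cosθ=0.998957
  F = (M+m)·ẍ + m·l·cosθ·θ̈ − m·l·sinθ·θ̇² = -10.387157 + 0.786180 − -0.008602 = -9.592376
step 4→5:
  ẍ = (ẋ'−ẋ)/dt = (-0.515614559−-1.096153832)/0.049419 = 11.747289
  θ̈ = (θ̇'−θ̇)/dt = (-1.950623640−-1.089680644)/0.049419 = -17.421295
  sinθ=-0.127156, cosθ=0.991883
  F = (M+m)·ẍ + m·l·cosθ·θ̈ − m·l·sinθ·θ̇² = 13.653404 + -1.187463 − -0.010376 = 12.476317

F_0 = -8.501850 N
F_1 = -2.352072 N
F_2 = 8.167122 N
F_3 = -9.592376 N
F_4 = 12.476317 N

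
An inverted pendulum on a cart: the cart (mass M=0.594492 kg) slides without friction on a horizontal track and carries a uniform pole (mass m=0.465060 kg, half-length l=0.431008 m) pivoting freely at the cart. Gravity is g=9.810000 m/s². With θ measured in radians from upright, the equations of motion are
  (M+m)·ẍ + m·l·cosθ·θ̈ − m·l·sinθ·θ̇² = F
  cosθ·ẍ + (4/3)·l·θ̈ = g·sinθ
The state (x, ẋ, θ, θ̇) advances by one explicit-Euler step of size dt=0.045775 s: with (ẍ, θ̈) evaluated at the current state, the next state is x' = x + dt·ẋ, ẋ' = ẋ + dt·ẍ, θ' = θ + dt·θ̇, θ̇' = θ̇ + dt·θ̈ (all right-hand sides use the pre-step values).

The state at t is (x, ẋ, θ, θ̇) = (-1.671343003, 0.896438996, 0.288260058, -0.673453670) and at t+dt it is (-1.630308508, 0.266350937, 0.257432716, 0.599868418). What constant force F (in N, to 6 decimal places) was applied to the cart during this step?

ẍ = (ẋ'−ẋ)/dt = (0.266350937−0.896438996)/0.045775 = -13.764895
θ̈ = (θ̇'−θ̇)/dt = (0.599868418−-0.673453670)/0.045775 = 27.816976
sinθ=0.284285, cosθ=0.958740
F = (M+m)·ẍ + m·l·cosθ·θ̈ − m·l·sinθ·θ̇² = -14.584622 + 5.345706 − 0.025844 = -9.264760

F = -9.264760 N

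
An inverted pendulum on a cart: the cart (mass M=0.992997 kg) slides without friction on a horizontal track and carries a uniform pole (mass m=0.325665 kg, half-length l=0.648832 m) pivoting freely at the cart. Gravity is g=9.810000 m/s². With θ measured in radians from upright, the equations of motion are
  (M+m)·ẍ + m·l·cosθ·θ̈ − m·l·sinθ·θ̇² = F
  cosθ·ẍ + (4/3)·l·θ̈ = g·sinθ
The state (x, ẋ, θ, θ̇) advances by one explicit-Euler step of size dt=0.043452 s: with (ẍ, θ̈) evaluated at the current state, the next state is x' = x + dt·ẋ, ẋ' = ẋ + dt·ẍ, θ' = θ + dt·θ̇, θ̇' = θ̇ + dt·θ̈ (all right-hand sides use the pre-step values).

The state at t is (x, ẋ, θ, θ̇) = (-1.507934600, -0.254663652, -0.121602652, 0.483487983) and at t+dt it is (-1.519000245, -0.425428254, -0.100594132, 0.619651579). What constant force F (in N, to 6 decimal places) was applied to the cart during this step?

ẍ = (ẋ'−ẋ)/dt = (-0.425428254−-0.254663652)/0.043452 = -3.929960
θ̈ = (θ̇'−θ̇)/dt = (0.619651579−0.483487983)/0.043452 = 3.133655
sinθ=-0.121303, cosθ=0.992616
F = (M+m)·ẍ + m·l·cosθ·θ̈ − m·l·sinθ·θ̇² = -5.182288 + 0.657258 − -0.005992 = -4.519039

F = -4.519039 N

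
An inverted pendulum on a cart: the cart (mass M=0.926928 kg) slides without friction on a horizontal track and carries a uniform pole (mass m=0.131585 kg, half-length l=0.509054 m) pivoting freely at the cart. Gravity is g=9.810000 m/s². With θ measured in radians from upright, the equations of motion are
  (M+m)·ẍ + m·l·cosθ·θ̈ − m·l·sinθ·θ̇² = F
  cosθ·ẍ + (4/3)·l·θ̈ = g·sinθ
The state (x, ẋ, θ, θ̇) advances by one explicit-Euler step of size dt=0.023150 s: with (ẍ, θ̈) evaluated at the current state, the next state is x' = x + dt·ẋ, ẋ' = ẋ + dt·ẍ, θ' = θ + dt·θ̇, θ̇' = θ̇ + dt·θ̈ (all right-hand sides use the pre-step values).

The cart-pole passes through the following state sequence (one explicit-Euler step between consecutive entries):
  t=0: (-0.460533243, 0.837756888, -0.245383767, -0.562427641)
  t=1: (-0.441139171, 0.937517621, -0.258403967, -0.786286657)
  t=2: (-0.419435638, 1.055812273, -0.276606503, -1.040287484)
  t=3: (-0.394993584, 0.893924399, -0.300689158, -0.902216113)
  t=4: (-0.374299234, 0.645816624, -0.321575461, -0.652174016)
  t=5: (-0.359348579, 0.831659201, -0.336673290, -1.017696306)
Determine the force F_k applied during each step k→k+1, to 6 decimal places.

F_0 = 3.938291 N
F_1 = 4.708956 N
F_2 = -6.998062 N
F_3 = -10.637328 N
F_4 = 7.503077 N

step 0→1:
  ẍ = (ẋ'−ẋ)/dt = (0.937517621−0.837756888)/0.023150 = 4.309319
  θ̈ = (θ̇'−θ̇)/dt = (-0.786286657−-0.562427641)/0.023150 = -9.669936
  sinθ=-0.242929, cosθ=0.970044
  F = (M+m)·ẍ + m·l·cosθ·θ̈ − m·l·sinθ·θ̇² = 4.561470 + -0.628326 − -0.005147 = 3.938291
step 1→2:
  ẍ = (ẋ'−ẋ)/dt = (1.055812273−0.937517621)/0.023150 = 5.109920
  θ̈ = (θ̇'−θ̇)/dt = (-1.040287484−-0.786286657)/0.023150 = -10.971958
  sinθ=-0.255538, cosθ=0.966799
  F = (M+m)·ẍ + m·l·cosθ·θ̈ − m·l·sinθ·θ̇² = 5.408917 + -0.710543 − -0.010582 = 4.708956
step 2→3:
  ẍ = (ẋ'−ẋ)/dt = (0.893924399−1.055812273)/0.023150 = -6.992997
  θ̈ = (θ̇'−θ̇)/dt = (-0.902216113−-1.040287484)/0.023150 = 5.964206
  sinθ=-0.273093, cosθ=0.961988
  F = (M+m)·ẍ + m·l·cosθ·θ̈ − m·l·sinθ·θ̇² = -7.402178 + 0.384319 − -0.019796 = -6.998062
step 3→4:
  ẍ = (ẋ'−ẋ)/dt = (0.645816624−0.893924399)/0.023150 = -10.717398
  θ̈ = (θ̇'−θ̇)/dt = (-0.652174016−-0.902216113)/0.023150 = 10.800955
  sinθ=-0.296179, cosθ=0.955133
  F = (M+m)·ẍ + m·l·cosθ·θ̈ − m·l·sinθ·θ̇² = -11.344506 + 0.691029 − -0.016149 = -10.637328
step 4→5:
  ẍ = (ẋ'−ẋ)/dt = (0.831659201−0.645816624)/0.023150 = 8.027757
  θ̈ = (θ̇'−θ̇)/dt = (-1.017696306−-0.652174016)/0.023150 = -15.789300
  sinθ=-0.316062, cosθ=0.948739
  F = (M+m)·ẍ + m·l·cosθ·θ̈ − m·l·sinθ·θ̇² = 8.497485 + -1.003413 − -0.009005 = 7.503077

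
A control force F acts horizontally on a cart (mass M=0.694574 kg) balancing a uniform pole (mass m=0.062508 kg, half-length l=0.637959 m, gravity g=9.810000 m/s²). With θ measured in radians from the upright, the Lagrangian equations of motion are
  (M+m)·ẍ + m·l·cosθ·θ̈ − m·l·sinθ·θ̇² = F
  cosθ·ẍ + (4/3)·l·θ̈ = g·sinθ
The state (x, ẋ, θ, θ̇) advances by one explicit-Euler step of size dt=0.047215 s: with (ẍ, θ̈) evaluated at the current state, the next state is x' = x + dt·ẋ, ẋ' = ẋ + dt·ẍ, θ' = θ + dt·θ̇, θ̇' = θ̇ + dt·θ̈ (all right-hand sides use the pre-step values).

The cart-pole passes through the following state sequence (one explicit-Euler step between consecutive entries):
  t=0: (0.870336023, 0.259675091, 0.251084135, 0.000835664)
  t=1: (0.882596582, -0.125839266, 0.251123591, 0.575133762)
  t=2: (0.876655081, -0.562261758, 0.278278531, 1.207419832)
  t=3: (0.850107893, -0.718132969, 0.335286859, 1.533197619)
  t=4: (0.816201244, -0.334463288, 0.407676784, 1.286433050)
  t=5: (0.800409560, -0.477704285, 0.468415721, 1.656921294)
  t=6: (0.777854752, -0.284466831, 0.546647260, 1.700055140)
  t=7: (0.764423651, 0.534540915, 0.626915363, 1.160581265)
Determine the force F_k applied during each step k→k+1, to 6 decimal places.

step 0→1:
  ẍ = (ẋ'−ẋ)/dt = (-0.125839266−0.259675091)/0.047215 = -8.165082
  θ̈ = (θ̇'−θ̇)/dt = (0.575133762−0.000835664)/0.047215 = 12.163467
  sinθ=0.248454, cosθ=0.968644
  F = (M+m)·ẍ + m·l·cosθ·θ̈ − m·l·sinθ·θ̇² = -6.181637 + 0.469840 − 0.000000 = -5.711797
step 1→2:
  ẍ = (ẋ'−ẋ)/dt = (-0.562261758−-0.125839266)/0.047215 = -9.243302
  θ̈ = (θ̇'−θ̇)/dt = (1.207419832−0.575133762)/0.047215 = 13.391635
  sinθ=0.248492, cosθ=0.968634
  F = (M+m)·ẍ + m·l·cosθ·θ̈ − m·l·sinθ·θ̇² = -6.997937 + 0.517275 − 0.003278 = -6.483940
step 2→3:
  ẍ = (ẋ'−ẋ)/dt = (-0.718132969−-0.562261758)/0.047215 = -3.301307
  θ̈ = (θ̇'−θ̇)/dt = (1.533197619−1.207419832)/0.047215 = 6.899879
  sinθ=0.274701, cosθ=0.961530
  F = (M+m)·ẍ + m·l·cosθ·θ̈ − m·l·sinθ·θ̇² = -2.499360 + 0.264565 − 0.015970 = -2.250765
step 3→4:
  ẍ = (ẋ'−ẋ)/dt = (-0.334463288−-0.718132969)/0.047215 = 8.126013
  θ̈ = (θ̇'−θ̇)/dt = (1.286433050−1.533197619)/0.047215 = -5.226402
  sinθ=0.329040, cosθ=0.944316
  F = (M+m)·ẍ + m·l·cosθ·θ̈ − m·l·sinθ·θ̇² = 6.152058 + -0.196811 − 0.030844 = 5.924403
step 4→5:
  ẍ = (ẋ'−ẋ)/dt = (-0.477704285−-0.334463288)/0.047215 = -3.033803
  θ̈ = (θ̇'−θ̇)/dt = (1.656921294−1.286433050)/0.047215 = 7.846834
  sinθ=0.396478, cosθ=0.918044
  F = (M+m)·ẍ + m·l·cosθ·θ̈ − m·l·sinθ·θ̇² = -2.296837 + 0.287268 − 0.026165 = -2.035735
step 5→6:
  ẍ = (ẋ'−ẋ)/dt = (-0.284466831−-0.477704285)/0.047215 = 4.092713
  θ̈ = (θ̇'−θ̇)/dt = (1.700055140−1.656921294)/0.047215 = 0.913562
  sinθ=0.451473, cosθ=0.892285
  F = (M+m)·ẍ + m·l·cosθ·θ̈ − m·l·sinθ·θ̇² = 3.098520 + 0.032506 − 0.049427 = 3.081599
step 6→7:
  ẍ = (ẋ'−ẋ)/dt = (0.534540915−-0.284466831)/0.047215 = 17.346346
  θ̈ = (θ̇'−θ̇)/dt = (1.160581265−1.700055140)/0.047215 = -11.425900
  sinθ=0.519826, cosθ=0.854272
  F = (M+m)·ẍ + m·l·cosθ·θ̈ − m·l·sinθ·θ̇² = 13.132607 + -0.389238 − 0.059912 = 12.683457

F_0 = -5.711797 N
F_1 = -6.483940 N
F_2 = -2.250765 N
F_3 = 5.924403 N
F_4 = -2.035735 N
F_5 = 3.081599 N
F_6 = 12.683457 N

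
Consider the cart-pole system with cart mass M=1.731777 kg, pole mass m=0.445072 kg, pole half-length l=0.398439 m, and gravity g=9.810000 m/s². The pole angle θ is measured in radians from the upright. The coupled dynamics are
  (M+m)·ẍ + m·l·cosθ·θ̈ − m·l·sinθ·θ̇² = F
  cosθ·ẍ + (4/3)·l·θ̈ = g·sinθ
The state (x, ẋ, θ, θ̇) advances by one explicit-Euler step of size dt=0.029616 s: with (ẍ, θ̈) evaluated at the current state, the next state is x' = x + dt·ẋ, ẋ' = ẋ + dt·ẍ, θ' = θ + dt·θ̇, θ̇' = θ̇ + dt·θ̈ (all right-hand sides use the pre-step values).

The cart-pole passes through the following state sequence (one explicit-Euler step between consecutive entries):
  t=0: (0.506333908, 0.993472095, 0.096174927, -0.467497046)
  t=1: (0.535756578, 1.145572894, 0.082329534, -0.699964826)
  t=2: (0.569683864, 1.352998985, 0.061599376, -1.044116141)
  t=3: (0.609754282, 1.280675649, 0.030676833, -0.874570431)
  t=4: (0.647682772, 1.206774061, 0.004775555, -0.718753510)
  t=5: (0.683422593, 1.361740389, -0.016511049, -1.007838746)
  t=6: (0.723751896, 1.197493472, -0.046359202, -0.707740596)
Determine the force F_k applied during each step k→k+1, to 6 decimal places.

F_0 = 9.790529 N
F_1 = 13.185462 N
F_2 = -4.314568 N
F_3 = -4.503551 N
F_4 = 9.659011 N
F_5 = -10.272903 N

step 0→1:
  ẍ = (ẋ'−ẋ)/dt = (1.145572894−0.993472095)/0.029616 = 5.135764
  θ̈ = (θ̇'−θ̇)/dt = (-0.699964826−-0.467497046)/0.029616 = -7.849398
  sinθ=0.096027, cosθ=0.995379
  F = (M+m)·ẍ + m·l·cosθ·θ̈ − m·l·sinθ·θ̇² = 11.179784 + -1.385533 − 0.003722 = 9.790529
step 1→2:
  ẍ = (ẋ'−ẋ)/dt = (1.352998985−1.145572894)/0.029616 = 7.003852
  θ̈ = (θ̇'−θ̇)/dt = (-1.044116141−-0.699964826)/0.029616 = -11.620452
  sinθ=0.082237, cosθ=0.996613
  F = (M+m)·ẍ + m·l·cosθ·θ̈ − m·l·sinθ·θ̇² = 15.246329 + -2.053722 − 0.007145 = 13.185462
step 2→3:
  ẍ = (ẋ'−ẋ)/dt = (1.280675649−1.352998985)/0.029616 = -2.442036
  θ̈ = (θ̇'−θ̇)/dt = (-0.874570431−-1.044116141)/0.029616 = 5.724801
  sinθ=0.061560, cosθ=0.998103
  F = (M+m)·ẍ + m·l·cosθ·θ̈ − m·l·sinθ·θ̇² = -5.315943 + 1.013277 − 0.011901 = -4.314568
step 3→4:
  ẍ = (ẋ'−ẋ)/dt = (1.206774061−1.280675649)/0.029616 = -2.495326
  θ̈ = (θ̇'−θ̇)/dt = (-0.718753510−-0.874570431)/0.029616 = 5.261241
  sinθ=0.030672, cosθ=0.999530
  F = (M+m)·ẍ + m·l·cosθ·θ̈ − m·l·sinθ·θ̇² = -5.431949 + 0.932558 − 0.004160 = -4.503551
step 4→5:
  ẍ = (ẋ'−ẋ)/dt = (1.361740389−1.206774061)/0.029616 = 5.232521
  θ̈ = (θ̇'−θ̇)/dt = (-1.007838746−-0.718753510)/0.029616 = -9.761117
  sinθ=0.004776, cosθ=0.999989
  F = (M+m)·ẍ + m·l·cosθ·θ̈ − m·l·sinθ·θ̇² = 11.390407 + -1.730959 − 0.000437 = 9.659011
step 5→6:
  ẍ = (ẋ'−ẋ)/dt = (1.197493472−1.361740389)/0.029616 = -5.545885
  θ̈ = (θ̇'−θ̇)/dt = (-0.707740596−-1.007838746)/0.029616 = 10.132974
  sinθ=-0.016510, cosθ=0.999864
  F = (M+m)·ẍ + m·l·cosθ·θ̈ − m·l·sinθ·θ̇² = -12.072553 + 1.796676 − -0.002974 = -10.272903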